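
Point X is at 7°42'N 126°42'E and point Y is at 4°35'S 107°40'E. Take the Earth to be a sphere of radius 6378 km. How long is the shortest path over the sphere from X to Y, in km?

cos σ = sin φ₁ sin φ₂ + cos φ₁ cos φ₂ cos Δλ
      = sin(7.70°)sin(-4.58°) + cos(7.70°)cos(-4.58°)cos(-19.03°) = 0.9231
σ = 22.616° → d = Rσ = 6378·0.39472 = 2518 km

2518 km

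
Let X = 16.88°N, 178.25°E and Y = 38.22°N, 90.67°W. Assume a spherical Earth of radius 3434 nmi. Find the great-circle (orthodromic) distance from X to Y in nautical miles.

4823 nmi

Haversine: a = sin²(Δφ/2)+cos φ₁ cos φ₂ sin²(Δλ/2) = 0.41726;  σ = 2·atan2(√a,√(1−a))
σ = 80.475° → d = Rσ = 3434·1.40456 = 4823 nmi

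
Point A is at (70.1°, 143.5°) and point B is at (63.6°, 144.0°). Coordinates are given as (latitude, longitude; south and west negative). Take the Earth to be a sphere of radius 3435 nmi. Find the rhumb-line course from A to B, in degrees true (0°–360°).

178.3°

Δψ = ln[tan(π/4+φ₂/2)/tan(π/4+φ₁/2)] = -0.2904
Δλ = +0.0087 rad (taken the short way round)
course = atan2(Δλ, Δψ) = 178.28°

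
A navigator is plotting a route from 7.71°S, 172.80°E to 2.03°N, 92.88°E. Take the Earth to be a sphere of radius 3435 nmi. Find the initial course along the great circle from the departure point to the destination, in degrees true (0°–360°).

N = sin Δλ·cos φ₂ = -0.9839;  D = cos φ₁ sin φ₂ − sin φ₁ cos φ₂ cos Δλ = +0.0586
initial course = atan2(N, D) = 273.41°

273.4°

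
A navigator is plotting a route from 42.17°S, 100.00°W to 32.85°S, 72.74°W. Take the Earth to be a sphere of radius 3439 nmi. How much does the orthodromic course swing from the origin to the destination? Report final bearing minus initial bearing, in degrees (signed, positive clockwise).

Initial bearing θ₁ = atan2(sin Δλ cos φ₂, cos φ₁ sin φ₂ − sin φ₁ cos φ₂ cos Δλ) = 75.53°
Final bearing θ₂ = (initial bearing from the destination back to the start) + 180° = 58.68°
Δθ = θ₂ − θ₁ = -16.9°

-16.9°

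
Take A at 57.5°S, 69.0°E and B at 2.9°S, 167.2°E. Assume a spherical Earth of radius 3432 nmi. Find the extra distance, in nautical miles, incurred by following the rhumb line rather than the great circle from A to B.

Great circle: cos σ = sin φ₁ sin φ₂ + cos φ₁ cos φ₂ cos Δλ,  σ = 1.6047 rad → d_gc = 5507.2 nmi
Rhumb line: Δψ = +1.1822, q = Δφ/Δψ = 0.8061, d_rh = R√(Δφ²+q²Δλ²) = 5760.1 nmi
Excess = 5760.1 − 5507.2 = 252.9 ≈ 253 nmi

253 nmi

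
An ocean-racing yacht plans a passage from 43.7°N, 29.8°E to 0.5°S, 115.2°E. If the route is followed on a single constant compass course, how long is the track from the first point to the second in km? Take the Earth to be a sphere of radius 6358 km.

9828 km

Rhumb course C = atan2(Δλ, Δψ) with Δψ = ln[tan(π/4+φ₂/2)/tan(π/4+φ₁/2)] = -0.8584, Δλ = +1.4905 → C = 119.94°
d = R·|Δφ| / |cos C| = 6358·0.77144 / 0.49905 = 9828 km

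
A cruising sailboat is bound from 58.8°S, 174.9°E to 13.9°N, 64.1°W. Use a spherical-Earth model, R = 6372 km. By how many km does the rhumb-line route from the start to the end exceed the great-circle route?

Great circle: cos σ = sin φ₁ sin φ₂ + cos φ₁ cos φ₂ cos Δλ,  σ = 2.0538 rad → d_gc = 13087.0 km
Rhumb line: Δψ = +1.5208, q = Δφ/Δψ = 0.8343, d_rh = R√(Δφ²+q²Δλ²) = 13835.4 km
Excess = 13835.4 − 13087.0 = 748.4 ≈ 748 km

748 km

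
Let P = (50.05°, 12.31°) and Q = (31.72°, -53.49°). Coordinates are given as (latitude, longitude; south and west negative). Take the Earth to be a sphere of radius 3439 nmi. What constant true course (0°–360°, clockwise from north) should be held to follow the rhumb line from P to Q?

249.6°

Δψ = ln[tan(π/4+φ₂/2)/tan(π/4+φ₁/2)] = -0.4278
Δλ = -1.1484 rad (taken the short way round)
course = atan2(Δλ, Δψ) = 249.57°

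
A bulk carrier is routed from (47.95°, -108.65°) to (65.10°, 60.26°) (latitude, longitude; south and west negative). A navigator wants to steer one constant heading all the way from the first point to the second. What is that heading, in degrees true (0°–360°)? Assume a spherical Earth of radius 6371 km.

Meridional parts: M(φ₁)=+0.9562, M(φ₂)=+1.5106 → ΔM = +0.5544;  Δλ = +2.9480 rad
tan C = Δλ / ΔM = +5.3173 → C = 79.35°

79.3°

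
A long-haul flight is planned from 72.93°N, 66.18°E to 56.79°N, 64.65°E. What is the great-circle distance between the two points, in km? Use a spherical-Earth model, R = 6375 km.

1797 km

cos σ = sin φ₁ sin φ₂ + cos φ₁ cos φ₂ cos Δλ
      = sin(72.93°)sin(56.79°) + cos(72.93°)cos(56.79°)cos(-1.53°) = 0.9605
σ = 16.152° → d = Rσ = 6375·0.28190 = 1797 km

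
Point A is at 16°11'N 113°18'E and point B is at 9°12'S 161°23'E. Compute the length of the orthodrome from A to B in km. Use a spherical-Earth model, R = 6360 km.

cos σ = sin φ₁ sin φ₂ + cos φ₁ cos φ₂ cos Δλ
      = sin(16.18°)sin(-9.20°) + cos(16.18°)cos(-9.20°)cos(48.08°) = 0.5888
σ = 53.931° → d = Rσ = 6360·0.94127 = 5986 km

5986 km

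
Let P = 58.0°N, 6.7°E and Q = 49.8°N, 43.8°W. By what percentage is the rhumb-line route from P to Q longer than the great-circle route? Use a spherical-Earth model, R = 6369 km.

2.2%

Great circle: σ = 0.5250 rad → d_gc = Rσ = 3344.0 km
Rhumb: Δφ = -0.1431, Δλ = -0.8814, Δψ = -0.2439, q = Δφ/Δψ = 0.5868 → d_rh = R√(Δφ²+q²Δλ²) = 3417.8 km
Excess = (3417.8 − 3344.0) / 3344.0 = 73.8 / 3344.0 = 2.21% ≈ 2.2%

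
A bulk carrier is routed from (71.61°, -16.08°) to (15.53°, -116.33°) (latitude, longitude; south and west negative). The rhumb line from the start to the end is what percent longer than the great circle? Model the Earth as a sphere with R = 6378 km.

Great circle: σ = 1.3695 rad → d_gc = Rσ = 8734.4 km
Rhumb: Δφ = -0.9788, Δλ = -1.7497, Δψ = -1.5465, q = Δφ/Δψ = 0.6329 → d_rh = R√(Δφ²+q²Δλ²) = 9426.3 km
Excess = (9426.3 − 8734.4) / 8734.4 = 691.9 / 8734.4 = 7.92% ≈ 7.9%

7.9%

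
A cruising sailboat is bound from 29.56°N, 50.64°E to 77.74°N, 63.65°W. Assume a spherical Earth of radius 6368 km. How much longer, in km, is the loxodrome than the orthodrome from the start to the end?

942 km

Great circle: cos σ = sin φ₁ sin φ₂ + cos φ₁ cos φ₂ cos Δλ,  σ = 1.1526 rad → d_gc = 7339.8 km
Rhumb line: Δψ = +1.6907, q = Δφ/Δψ = 0.4974, d_rh = R√(Δφ²+q²Δλ²) = 8281.7 km
Excess = 8281.7 − 7339.8 = 941.9 ≈ 942 km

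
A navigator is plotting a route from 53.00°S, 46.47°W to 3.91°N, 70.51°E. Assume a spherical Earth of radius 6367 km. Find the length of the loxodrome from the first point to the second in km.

12776 km

Δψ = ln[tan(π/4+φ₂/2)/tan(π/4+φ₁/2)] = +1.1631;  Δφ = +0.9933 rad,  Δλ = +2.0417 rad
q = Δφ/Δψ = 0.8540
d = R·√(Δφ² + q²Δλ²) = 6367·2.00660 = 12776 km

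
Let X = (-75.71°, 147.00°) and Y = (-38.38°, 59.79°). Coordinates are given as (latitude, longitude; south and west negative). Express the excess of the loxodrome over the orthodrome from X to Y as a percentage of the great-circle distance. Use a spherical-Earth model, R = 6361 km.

7.5%

Great circle: σ = 0.9134 rad → d_gc = Rσ = 5809.9 km
Rhumb: Δφ = +0.6515, Δλ = -1.5221, Δψ = +1.3502, q = Δφ/Δψ = 0.4825 → d_rh = R√(Δφ²+q²Δλ²) = 6245.3 km
Excess = (6245.3 − 5809.9) / 5809.9 = 435.4 / 5809.9 = 7.49% ≈ 7.5%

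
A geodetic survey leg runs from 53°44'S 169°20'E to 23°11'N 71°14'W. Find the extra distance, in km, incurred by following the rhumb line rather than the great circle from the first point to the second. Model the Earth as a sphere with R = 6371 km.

454 km

Great circle: cos σ = sin φ₁ sin φ₂ + cos φ₁ cos φ₂ cos Δλ,  σ = 2.1952 rad → d_gc = 13985.7 km
Rhumb line: Δψ = +1.5324, q = Δφ/Δψ = 0.8760, d_rh = R√(Δφ²+q²Δλ²) = 14439.5 km
Excess = 14439.5 − 13985.7 = 453.8 ≈ 454 km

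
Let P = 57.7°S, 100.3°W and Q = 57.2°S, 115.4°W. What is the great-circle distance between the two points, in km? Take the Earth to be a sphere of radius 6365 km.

cos σ = sin φ₁ sin φ₂ + cos φ₁ cos φ₂ cos Δλ
      = sin(-57.70°)sin(-57.20°) + cos(-57.70°)cos(-57.20°)cos(-15.10°) = 0.9900
σ = 8.123° → d = Rσ = 6365·0.14177 = 902 km

902 km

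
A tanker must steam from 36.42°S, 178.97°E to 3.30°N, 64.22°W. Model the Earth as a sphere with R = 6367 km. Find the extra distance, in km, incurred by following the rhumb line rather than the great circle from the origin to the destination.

Great circle: cos σ = sin φ₁ sin φ₂ + cos φ₁ cos φ₂ cos Δλ,  σ = 1.9785 rad → d_gc = 12597.2 km
Rhumb line: Δψ = +0.7410, q = Δφ/Δψ = 0.9356, d_rh = R√(Δφ²+q²Δλ²) = 12921.4 km
Excess = 12921.4 − 12597.2 = 324.2 ≈ 324 km

324 km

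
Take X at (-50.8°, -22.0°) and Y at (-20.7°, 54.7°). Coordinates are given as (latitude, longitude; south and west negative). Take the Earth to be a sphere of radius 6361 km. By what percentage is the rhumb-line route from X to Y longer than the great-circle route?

Great circle: σ = 1.1484 rad → d_gc = Rσ = 7305.1 km
Rhumb: Δφ = +0.5253, Δλ = +1.3387, Δψ = +0.6632, q = Δφ/Δψ = 0.7922 → d_rh = R√(Δφ²+q²Δλ²) = 7527.8 km
Excess = (7527.8 − 7305.1) / 7305.1 = 222.7 / 7305.1 = 3.049% ≈ 3.0%

3.0%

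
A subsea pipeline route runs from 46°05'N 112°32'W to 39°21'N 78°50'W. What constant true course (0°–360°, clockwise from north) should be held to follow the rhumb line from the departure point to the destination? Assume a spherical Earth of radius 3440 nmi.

105.2°

Meridional parts: M(φ₁)=+0.9084, M(φ₂)=+0.7482 → ΔM = -0.1602;  Δλ = +0.5882 rad
tan C = Δλ / ΔM = -3.6715 → C = 105.24°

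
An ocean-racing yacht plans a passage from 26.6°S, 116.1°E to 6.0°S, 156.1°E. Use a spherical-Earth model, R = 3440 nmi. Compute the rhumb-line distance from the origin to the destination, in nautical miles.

Rhumb course C = atan2(Δλ, Δψ) with Δψ = ln[tan(π/4+φ₂/2)/tan(π/4+φ₁/2)] = +0.3770, Δλ = +0.6981 → C = 61.63°
d = R·|Δφ| / |cos C| = 3440·0.35954 / 0.47514 = 2603 nmi

2603 nmi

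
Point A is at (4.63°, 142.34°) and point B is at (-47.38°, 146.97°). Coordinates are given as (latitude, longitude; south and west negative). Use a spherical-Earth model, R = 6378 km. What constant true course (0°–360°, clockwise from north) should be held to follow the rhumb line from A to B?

Δψ = ln[tan(π/4+φ₂/2)/tan(π/4+φ₁/2)] = -1.0223
Δλ = +0.0808 rad (taken the short way round)
course = atan2(Δλ, Δψ) = 175.48°

175.5°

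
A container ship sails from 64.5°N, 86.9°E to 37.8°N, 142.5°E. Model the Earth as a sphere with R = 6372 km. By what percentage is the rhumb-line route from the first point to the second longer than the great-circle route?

2.5%

Great circle: σ = 0.7297 rad → d_gc = Rσ = 4649.5 km
Rhumb: Δφ = -0.4660, Δλ = +0.9704, Δψ = -0.7724, q = Δφ/Δψ = 0.6033 → d_rh = R√(Δφ²+q²Δλ²) = 4767.9 km
Excess = (4767.9 − 4649.5) / 4649.5 = 118.4 / 4649.5 = 2.547% ≈ 2.5%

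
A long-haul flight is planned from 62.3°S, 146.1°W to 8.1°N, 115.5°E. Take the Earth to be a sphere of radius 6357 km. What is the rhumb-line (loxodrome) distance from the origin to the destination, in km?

Δψ = ln[tan(π/4+φ₂/2)/tan(π/4+φ₁/2)] = +1.5420;  Δφ = +1.2287 rad,  Δλ = -1.7174 rad
q = Δφ/Δψ = 0.7968
d = R·√(Δφ² + q²Δλ²) = 6357·1.83912 = 11691 km

11691 km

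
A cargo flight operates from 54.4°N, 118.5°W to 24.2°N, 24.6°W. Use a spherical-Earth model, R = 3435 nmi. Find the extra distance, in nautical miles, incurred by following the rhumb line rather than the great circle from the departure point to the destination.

247 nmi

Great circle: cos σ = sin φ₁ sin φ₂ + cos φ₁ cos φ₂ cos Δλ,  σ = 1.2690 rad → d_gc = 4359.2 nmi
Rhumb line: Δψ = -0.7006, q = Δφ/Δψ = 0.7523, d_rh = R√(Δφ²+q²Δλ²) = 4606.1 nmi
Excess = 4606.1 − 4359.2 = 246.9 ≈ 247 nmi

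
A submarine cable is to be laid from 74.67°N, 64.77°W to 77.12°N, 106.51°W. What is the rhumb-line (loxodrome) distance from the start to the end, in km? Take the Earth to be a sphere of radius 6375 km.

1161 km

Rhumb course C = atan2(Δλ, Δψ) with Δψ = ln[tan(π/4+φ₂/2)/tan(π/4+φ₁/2)] = +0.1759, Δλ = -0.7285 → C = 283.57°
d = R·|Δφ| / |cos C| = 6375·0.04276 / 0.23471 = 1161 km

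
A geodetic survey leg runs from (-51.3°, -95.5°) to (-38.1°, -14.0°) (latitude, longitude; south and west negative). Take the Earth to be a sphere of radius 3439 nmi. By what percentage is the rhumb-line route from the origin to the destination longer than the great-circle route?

Great circle: σ = 0.9833 rad → d_gc = Rσ = 3381.6 nmi
Rhumb: Δφ = +0.2304, Δλ = +1.4224, Δψ = +0.3263, q = Δφ/Δψ = 0.7061 → d_rh = R√(Δφ²+q²Δλ²) = 3543.9 nmi
Excess = (3543.9 − 3381.6) / 3381.6 = 162.3 / 3381.6 = 4.80% ≈ 4.8%

4.8%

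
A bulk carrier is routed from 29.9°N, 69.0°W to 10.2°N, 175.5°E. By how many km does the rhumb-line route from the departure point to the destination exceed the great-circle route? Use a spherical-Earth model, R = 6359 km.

Great circle: cos σ = sin φ₁ sin φ₂ + cos φ₁ cos φ₂ cos Δλ,  σ = 1.8536 rad → d_gc = 11787.0 km
Rhumb line: Δψ = -0.3683, q = Δφ/Δψ = 0.9335, d_rh = R√(Δφ²+q²Δλ²) = 12164.6 km
Excess = 12164.6 − 11787.0 = 377.6 ≈ 378 km

378 km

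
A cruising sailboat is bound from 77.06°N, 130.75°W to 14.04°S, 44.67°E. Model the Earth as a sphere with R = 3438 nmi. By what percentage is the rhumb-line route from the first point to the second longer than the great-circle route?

Great circle: σ = 2.0409 rad → d_gc = Rσ = 7016.6 nmi
Rhumb: Δφ = -1.5900, Δλ = +3.0617, Δψ = -2.4243, q = Δφ/Δψ = 0.6559 → d_rh = R√(Δφ²+q²Δλ²) = 8805.7 nmi
Excess = (8805.7 − 7016.6) / 7016.6 = 1789.1 / 7016.6 = 25.50% ≈ 25.5%

25.5%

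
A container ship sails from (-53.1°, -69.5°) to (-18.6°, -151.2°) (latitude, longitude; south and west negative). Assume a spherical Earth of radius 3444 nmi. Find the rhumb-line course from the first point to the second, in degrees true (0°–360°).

298.3°

Δψ = ln[tan(π/4+φ₂/2)/tan(π/4+φ₁/2)] = +0.7672
Δλ = -1.4259 rad (taken the short way round)
course = atan2(Δλ, Δψ) = 298.28°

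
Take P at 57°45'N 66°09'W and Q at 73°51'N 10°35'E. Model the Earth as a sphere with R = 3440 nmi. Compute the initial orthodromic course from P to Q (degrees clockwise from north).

θ = atan2( sin Δλ·cos φ₂ ,  cos φ₁ sin φ₂ − sin φ₁ cos φ₂ cos Δλ )
  = atan2(+0.2707, +0.4586) = 30.56°

30.6°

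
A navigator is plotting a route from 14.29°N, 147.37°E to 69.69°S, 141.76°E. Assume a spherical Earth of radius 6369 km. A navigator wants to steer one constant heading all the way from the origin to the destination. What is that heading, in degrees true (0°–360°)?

Meridional parts: M(φ₁)=+0.2520, M(φ₂)=-1.7197 → ΔM = -1.9717;  Δλ = -0.0979 rad
tan C = Δλ / ΔM = +0.0497 → C = 182.84°

182.8°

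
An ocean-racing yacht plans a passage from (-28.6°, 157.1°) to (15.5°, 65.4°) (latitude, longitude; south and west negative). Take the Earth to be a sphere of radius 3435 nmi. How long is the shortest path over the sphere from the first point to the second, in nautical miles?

5923 nmi

Haversine: a = sin²(Δφ/2)+cos φ₁ cos φ₂ sin²(Δλ/2) = 0.57651;  σ = 2·atan2(√a,√(1−a))
σ = 98.802° → d = Rσ = 3435·1.72442 = 5923 nmi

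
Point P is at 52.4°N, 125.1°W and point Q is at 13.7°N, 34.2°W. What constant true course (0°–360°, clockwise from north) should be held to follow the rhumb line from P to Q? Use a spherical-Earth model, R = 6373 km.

117.8°

Meridional parts: M(φ₁)=+1.0776, M(φ₂)=+0.2414 → ΔM = -0.8361;  Δλ = +1.5865 rad
tan C = Δλ / ΔM = -1.8974 → C = 117.79°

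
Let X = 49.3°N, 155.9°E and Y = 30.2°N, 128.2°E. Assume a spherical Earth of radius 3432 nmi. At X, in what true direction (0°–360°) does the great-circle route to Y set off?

N = sin Δλ·cos φ₂ = -0.4018;  D = cos φ₁ sin φ₂ − sin φ₁ cos φ₂ cos Δλ = -0.2521
initial course = atan2(N, D) = 237.89°

237.9°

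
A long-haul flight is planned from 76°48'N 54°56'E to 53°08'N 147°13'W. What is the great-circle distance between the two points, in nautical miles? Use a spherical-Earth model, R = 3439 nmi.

2959 nmi

cos σ = sin φ₁ sin φ₂ + cos φ₁ cos φ₂ cos Δλ
      = sin(76.80°)sin(53.13°) + cos(76.80°)cos(53.13°)cos(157.85°) = 0.6520
σ = 49.307° → d = Rσ = 3439·0.86057 = 2959 nmi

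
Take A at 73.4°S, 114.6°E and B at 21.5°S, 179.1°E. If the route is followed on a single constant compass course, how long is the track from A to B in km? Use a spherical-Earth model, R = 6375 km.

Δψ = ln[tan(π/4+φ₂/2)/tan(π/4+φ₁/2)] = +1.5406;  Δφ = +0.9058 rad,  Δλ = +1.1257 rad
q = Δφ/Δψ = 0.5880
d = R·√(Δφ² + q²Δλ²) = 6375·1.12190 = 7152 km

7152 km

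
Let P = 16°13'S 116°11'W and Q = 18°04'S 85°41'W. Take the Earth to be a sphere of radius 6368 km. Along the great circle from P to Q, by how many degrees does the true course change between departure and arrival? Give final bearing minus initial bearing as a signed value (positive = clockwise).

At departure: θ₁ = atan2(sin Δλ cos φ₂, cos φ₁ sin φ₂ − sin φ₁ cos φ₂ cos Δλ) = 98.14°
At arrival: θ₂ = atan2(sin Δλ cos φ₁, −cos φ₂ sin φ₁ + sin φ₂ cos φ₁ cos Δλ) = 88.95°
Δθ = θ₂ − θ₁ = -9.2°

-9.2°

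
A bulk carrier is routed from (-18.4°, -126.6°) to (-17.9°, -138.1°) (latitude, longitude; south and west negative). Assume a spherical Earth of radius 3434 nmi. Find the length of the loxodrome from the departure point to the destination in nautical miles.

656 nmi

Δψ = ln[tan(π/4+φ₂/2)/tan(π/4+φ₁/2)] = +0.0092;  Δφ = +0.0087 rad,  Δλ = -0.2007 rad
q = Δφ/Δψ = 0.9502
d = R·√(Δφ² + q²Δλ²) = 3434·0.19093 = 656 nmi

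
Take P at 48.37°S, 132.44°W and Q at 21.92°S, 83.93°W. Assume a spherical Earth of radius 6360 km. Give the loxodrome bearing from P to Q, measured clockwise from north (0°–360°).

55.8°

Meridional parts: M(φ₁)=-0.9672, M(φ₂)=-0.3923 → ΔM = +0.5749;  Δλ = +0.8467 rad
tan C = Δλ / ΔM = +1.4727 → C = 55.82°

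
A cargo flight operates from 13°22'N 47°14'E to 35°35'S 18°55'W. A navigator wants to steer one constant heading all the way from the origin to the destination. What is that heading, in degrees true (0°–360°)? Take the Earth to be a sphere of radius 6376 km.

232.0°

Meridional parts: M(φ₁)=+0.2354, M(φ₂)=-0.6653 → ΔM = -0.9007;  Δλ = -1.1545 rad
tan C = Δλ / ΔM = +1.2818 → C = 232.04°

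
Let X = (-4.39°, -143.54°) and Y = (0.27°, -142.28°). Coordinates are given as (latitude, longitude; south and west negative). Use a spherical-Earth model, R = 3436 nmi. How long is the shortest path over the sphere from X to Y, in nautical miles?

289 nmi

Haversine: a = sin²(Δφ/2)+cos φ₁ cos φ₂ sin²(Δλ/2) = 0.00177;  σ = 2·atan2(√a,√(1−a))
σ = 4.827° → d = Rσ = 3436·0.08425 = 289 nmi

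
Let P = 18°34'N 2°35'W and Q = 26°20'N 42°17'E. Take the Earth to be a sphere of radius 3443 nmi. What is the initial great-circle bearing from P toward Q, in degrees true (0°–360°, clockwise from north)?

N = sin Δλ·cos φ₂ = +0.6323;  D = cos φ₁ sin φ₂ − sin φ₁ cos φ₂ cos Δλ = +0.2183
initial course = atan2(N, D) = 70.96°

71.0°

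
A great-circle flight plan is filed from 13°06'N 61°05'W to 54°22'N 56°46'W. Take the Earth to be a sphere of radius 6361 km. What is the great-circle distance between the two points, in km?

4597 km

cos σ = sin φ₁ sin φ₂ + cos φ₁ cos φ₂ cos Δλ
      = sin(13.10°)sin(54.37°) + cos(13.10°)cos(54.37°)cos(4.32°) = 0.7500
σ = 41.406° → d = Rσ = 6361·0.72268 = 4597 km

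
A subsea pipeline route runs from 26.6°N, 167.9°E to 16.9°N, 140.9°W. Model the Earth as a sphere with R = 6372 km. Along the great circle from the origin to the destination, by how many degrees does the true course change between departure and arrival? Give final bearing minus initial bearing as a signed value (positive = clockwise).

Initial bearing θ₁ = atan2(sin Δλ cos φ₂, cos φ₁ sin φ₂ − sin φ₁ cos φ₂ cos Δλ) = 90.65°
Final bearing θ₂ = (initial bearing from the destination back to the start) + 180° = 110.86°
Δθ = θ₂ − θ₁ = +20.2°

+20.2°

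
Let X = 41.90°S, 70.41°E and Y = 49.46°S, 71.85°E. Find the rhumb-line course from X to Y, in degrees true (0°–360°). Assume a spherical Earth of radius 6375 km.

Δψ = ln[tan(π/4+φ₂/2)/tan(π/4+φ₁/2)] = -0.1893
Δλ = +0.0251 rad (taken the short way round)
course = atan2(Δλ, Δψ) = 172.44°

172.4°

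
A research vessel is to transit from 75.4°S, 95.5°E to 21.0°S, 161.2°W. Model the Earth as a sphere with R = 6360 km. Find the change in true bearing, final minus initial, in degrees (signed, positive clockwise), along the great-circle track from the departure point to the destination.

-93.3°

Initial bearing θ₁ = atan2(sin Δλ cos φ₂, cos φ₁ sin φ₂ − sin φ₁ cos φ₂ cos Δλ) = 108.17°
Final bearing θ₂ = (initial bearing from the destination back to the start) + 180° = 14.86°
Δθ = θ₂ − θ₁ = -93.3°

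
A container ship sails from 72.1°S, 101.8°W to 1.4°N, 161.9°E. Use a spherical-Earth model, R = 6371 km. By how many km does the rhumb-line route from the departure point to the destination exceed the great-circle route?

611 km

Great circle: cos σ = sin φ₁ sin φ₂ + cos φ₁ cos φ₂ cos Δλ,  σ = 1.6278 rad → d_gc = 10370.7 km
Rhumb line: Δψ = +1.8728, q = Δφ/Δψ = 0.6850, d_rh = R√(Δφ²+q²Δλ²) = 10981.4 km
Excess = 10981.4 − 10370.7 = 610.7 ≈ 611 km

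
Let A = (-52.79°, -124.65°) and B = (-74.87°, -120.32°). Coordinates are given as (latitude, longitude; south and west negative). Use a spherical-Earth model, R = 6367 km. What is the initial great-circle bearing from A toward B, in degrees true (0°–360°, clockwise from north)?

N = sin Δλ·cos φ₂ = +0.0197;  D = cos φ₁ sin φ₂ − sin φ₁ cos φ₂ cos Δλ = -0.3765
initial course = atan2(N, D) = 177.00°

177.0°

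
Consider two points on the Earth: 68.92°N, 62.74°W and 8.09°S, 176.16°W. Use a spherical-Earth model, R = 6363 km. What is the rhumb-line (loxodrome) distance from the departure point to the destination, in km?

12624 km

Δψ = ln[tan(π/4+φ₂/2)/tan(π/4+φ₁/2)] = -1.8233;  Δφ = -1.3441 rad,  Δλ = -1.9796 rad
q = Δφ/Δψ = 0.7371
d = R·√(Δφ² + q²Δλ²) = 6363·1.98391 = 12624 km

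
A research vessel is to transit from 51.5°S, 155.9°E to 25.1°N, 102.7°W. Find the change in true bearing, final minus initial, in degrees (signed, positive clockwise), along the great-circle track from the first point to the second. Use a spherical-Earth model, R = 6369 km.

At departure: θ₁ = atan2(sin Δλ cos φ₂, cos φ₁ sin φ₂ − sin φ₁ cos φ₂ cos Δλ) = 82.05°
At arrival: θ₂ = atan2(sin Δλ cos φ₁, −cos φ₂ sin φ₁ + sin φ₂ cos φ₁ cos Δλ) = 42.91°
Δθ = θ₂ − θ₁ = -39.1°

-39.1°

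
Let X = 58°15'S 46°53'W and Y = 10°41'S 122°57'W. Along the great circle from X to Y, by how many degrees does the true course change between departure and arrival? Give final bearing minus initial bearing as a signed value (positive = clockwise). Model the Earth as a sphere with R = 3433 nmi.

At departure: θ₁ = atan2(sin Δλ cos φ₂, cos φ₁ sin φ₂ − sin φ₁ cos φ₂ cos Δλ) = 276.20°
At arrival: θ₂ = atan2(sin Δλ cos φ₁, −cos φ₂ sin φ₁ + sin φ₂ cos φ₁ cos Δλ) = 327.83°
Δθ = θ₂ − θ₁ = +51.6°

+51.6°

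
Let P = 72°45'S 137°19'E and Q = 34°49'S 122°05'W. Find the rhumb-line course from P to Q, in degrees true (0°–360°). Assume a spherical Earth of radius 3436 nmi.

Meridional parts: M(φ₁)=-1.8860, M(φ₂)=-0.6489 → ΔM = +1.2370;  Δλ = +1.7558 rad
tan C = Δλ / ΔM = +1.4194 → C = 54.83°

54.8°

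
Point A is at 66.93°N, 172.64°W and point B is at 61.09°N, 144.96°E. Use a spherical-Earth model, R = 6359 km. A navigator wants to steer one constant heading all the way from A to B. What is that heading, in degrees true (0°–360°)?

Δψ = ln[tan(π/4+φ₂/2)/tan(π/4+φ₁/2)] = -0.2336
Δλ = -0.7400 rad (taken the short way round)
course = atan2(Δλ, Δψ) = 252.48°

252.5°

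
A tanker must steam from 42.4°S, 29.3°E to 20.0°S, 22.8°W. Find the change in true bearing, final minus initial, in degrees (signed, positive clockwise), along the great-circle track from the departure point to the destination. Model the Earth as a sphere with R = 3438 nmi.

Initial bearing θ₁ = atan2(sin Δλ cos φ₂, cos φ₁ sin φ₂ − sin φ₁ cos φ₂ cos Δλ) = 280.44°
Final bearing θ₂ = (initial bearing from the destination back to the start) + 180° = 309.39°
Δθ = θ₂ − θ₁ = +28.9°

+28.9°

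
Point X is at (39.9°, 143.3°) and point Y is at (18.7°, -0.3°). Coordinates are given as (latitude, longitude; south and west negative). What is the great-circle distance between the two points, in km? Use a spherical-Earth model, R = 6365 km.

12474 km

Haversine: a = sin²(Δφ/2)+cos φ₁ cos φ₂ sin²(Δλ/2) = 0.68962;  σ = 2·atan2(√a,√(1−a))
σ = 112.286° → d = Rσ = 6365·1.95976 = 12474 km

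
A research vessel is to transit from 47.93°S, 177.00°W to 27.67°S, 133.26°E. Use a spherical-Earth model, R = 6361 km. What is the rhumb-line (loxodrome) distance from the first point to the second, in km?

Δψ = ln[tan(π/4+φ₂/2)/tan(π/4+φ₁/2)] = +0.4528;  Δφ = +0.3536 rad,  Δλ = -0.8681 rad
q = Δφ/Δψ = 0.7810
d = R·√(Δφ² + q²Δλ²) = 6361·0.76467 = 4864 km

4864 km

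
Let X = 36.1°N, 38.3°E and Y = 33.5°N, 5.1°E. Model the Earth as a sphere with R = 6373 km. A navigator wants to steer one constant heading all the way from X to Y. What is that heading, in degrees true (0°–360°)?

Meridional parts: M(φ₁)=+0.6764, M(φ₂)=+0.6212 → ΔM = -0.0553;  Δλ = -0.5794 rad
tan C = Δλ / ΔM = +10.4837 → C = 264.55°

264.6°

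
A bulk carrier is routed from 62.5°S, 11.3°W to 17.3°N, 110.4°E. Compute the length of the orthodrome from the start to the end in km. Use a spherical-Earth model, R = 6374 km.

13316 km

Haversine: a = sin²(Δφ/2)+cos φ₁ cos φ₂ sin²(Δλ/2) = 0.74772;  σ = 2·atan2(√a,√(1−a))
σ = 119.698° → d = Rσ = 6374·2.08913 = 13316 km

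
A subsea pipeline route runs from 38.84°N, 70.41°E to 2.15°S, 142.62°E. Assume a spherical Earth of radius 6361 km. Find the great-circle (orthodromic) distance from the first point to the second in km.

cos σ = sin φ₁ sin φ₂ + cos φ₁ cos φ₂ cos Δλ
      = sin(38.84°)sin(-2.15°) + cos(38.84°)cos(-2.15°)cos(72.21°) = 0.2143
σ = 77.627° → d = Rσ = 6361·1.35484 = 8618 km

8618 km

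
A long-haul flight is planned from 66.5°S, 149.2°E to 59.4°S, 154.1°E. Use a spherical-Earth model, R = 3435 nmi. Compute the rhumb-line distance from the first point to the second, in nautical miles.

446 nmi

Δψ = ln[tan(π/4+φ₂/2)/tan(π/4+φ₁/2)] = +0.2740;  Δφ = +0.1239 rad,  Δλ = +0.0855 rad
q = Δφ/Δψ = 0.4522
d = R·√(Δφ² + q²Δλ²) = 3435·0.12981 = 446 nmi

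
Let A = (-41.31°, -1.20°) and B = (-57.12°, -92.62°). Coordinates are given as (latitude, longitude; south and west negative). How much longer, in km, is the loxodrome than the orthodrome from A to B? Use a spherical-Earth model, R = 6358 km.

451 km

Great circle: cos σ = sin φ₁ sin φ₂ + cos φ₁ cos φ₂ cos Δλ,  σ = 0.9953 rad → d_gc = 6327.9 km
Rhumb line: Δψ = -0.4275, q = Δφ/Δψ = 0.6455, d_rh = R√(Δφ²+q²Δλ²) = 6779.3 km
Excess = 6779.3 − 6327.9 = 451.4 ≈ 451 km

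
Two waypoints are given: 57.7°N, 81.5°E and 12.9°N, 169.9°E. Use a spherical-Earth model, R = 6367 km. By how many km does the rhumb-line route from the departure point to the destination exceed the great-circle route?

Great circle: cos σ = sin φ₁ sin φ₂ + cos φ₁ cos φ₂ cos Δλ,  σ = 1.3661 rad → d_gc = 8698.1 km
Rhumb line: Δψ = -1.0122, q = Δφ/Δψ = 0.7724, d_rh = R√(Δφ²+q²Δλ²) = 9075.5 km
Excess = 9075.5 − 8698.1 = 377.4 ≈ 377 km

377 km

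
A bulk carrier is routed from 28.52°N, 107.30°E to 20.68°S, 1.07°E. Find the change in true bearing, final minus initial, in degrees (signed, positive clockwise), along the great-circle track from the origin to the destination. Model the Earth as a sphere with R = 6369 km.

At departure: θ₁ = atan2(sin Δλ cos φ₂, cos φ₁ sin φ₂ − sin φ₁ cos φ₂ cos Δλ) = 258.34°
At arrival: θ₂ = atan2(sin Δλ cos φ₁, −cos φ₂ sin φ₁ + sin φ₂ cos φ₁ cos Δλ) = 246.89°
Δθ = θ₂ − θ₁ = -11.4°

-11.4°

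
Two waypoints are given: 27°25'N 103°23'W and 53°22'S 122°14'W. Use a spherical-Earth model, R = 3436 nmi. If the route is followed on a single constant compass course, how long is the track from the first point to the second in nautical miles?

Δψ = ln[tan(π/4+φ₂/2)/tan(π/4+φ₁/2)] = -1.6034;  Δφ = -1.4099 rad,  Δλ = -0.3290 rad
q = Δφ/Δψ = 0.8793
d = R·√(Δφ² + q²Δλ²) = 3436·1.43931 = 4945 nmi

4945 nmi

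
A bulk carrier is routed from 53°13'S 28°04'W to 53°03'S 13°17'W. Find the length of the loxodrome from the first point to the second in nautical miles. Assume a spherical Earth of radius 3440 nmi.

533 nmi

Δψ = ln[tan(π/4+φ₂/2)/tan(π/4+φ₁/2)] = +0.0048;  Δφ = +0.0029 rad,  Δλ = +0.2580 rad
q = Δφ/Δψ = 0.6000
d = R·√(Δφ² + q²Δλ²) = 3440·0.15483 = 533 nmi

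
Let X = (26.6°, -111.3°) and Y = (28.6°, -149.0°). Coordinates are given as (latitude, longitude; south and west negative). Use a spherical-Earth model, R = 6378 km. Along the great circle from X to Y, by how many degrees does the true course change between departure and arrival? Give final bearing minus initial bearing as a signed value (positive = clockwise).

-18.0°

Initial bearing θ₁ = atan2(sin Δλ cos φ₂, cos φ₁ sin φ₂ − sin φ₁ cos φ₂ cos Δλ) = 282.29°
Final bearing θ₂ = (initial bearing from the destination back to the start) + 180° = 264.31°
Δθ = θ₂ − θ₁ = -18.0°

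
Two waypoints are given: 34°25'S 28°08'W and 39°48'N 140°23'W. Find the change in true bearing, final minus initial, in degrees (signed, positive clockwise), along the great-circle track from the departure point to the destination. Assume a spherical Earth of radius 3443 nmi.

At departure: θ₁ = atan2(sin Δλ cos φ₂, cos φ₁ sin φ₂ − sin φ₁ cos φ₂ cos Δλ) = 297.08°
At arrival: θ₂ = atan2(sin Δλ cos φ₁, −cos φ₂ sin φ₁ + sin φ₂ cos φ₁ cos Δλ) = 287.06°
Δθ = θ₂ − θ₁ = -10.0°

-10.0°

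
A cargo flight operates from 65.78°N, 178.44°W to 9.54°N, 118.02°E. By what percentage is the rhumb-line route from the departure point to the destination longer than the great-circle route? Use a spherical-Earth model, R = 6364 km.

2.4%

Great circle: σ = 1.2330 rad → d_gc = Rσ = 7846.8 km
Rhumb: Δφ = -0.9816, Δλ = -1.1090, Δψ = -1.3719, q = Δφ/Δψ = 0.7155 → d_rh = R√(Δφ²+q²Δλ²) = 8032.5 km
Excess = (8032.5 − 7846.8) / 7846.8 = 185.7 / 7846.8 = 2.37% ≈ 2.4%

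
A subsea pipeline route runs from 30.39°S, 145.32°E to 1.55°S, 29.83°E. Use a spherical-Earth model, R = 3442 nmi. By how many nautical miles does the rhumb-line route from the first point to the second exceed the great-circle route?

147 nmi

Great circle: cos σ = sin φ₁ sin φ₂ + cos φ₁ cos φ₂ cos Δλ,  σ = 1.9363 rad → d_gc = 6664.7 nmi
Rhumb line: Δψ = +0.5301, q = Δφ/Δψ = 0.9495, d_rh = R√(Δφ²+q²Δλ²) = 6811.6 nmi
Excess = 6811.6 − 6664.7 = 146.9 ≈ 147 nmi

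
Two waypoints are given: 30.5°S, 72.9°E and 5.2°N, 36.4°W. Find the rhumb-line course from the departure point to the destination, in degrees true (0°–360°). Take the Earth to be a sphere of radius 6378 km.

288.8°

Meridional parts: M(φ₁)=-0.5594, M(φ₂)=+0.0909 → ΔM = +0.6503;  Δλ = -1.9076 rad
tan C = Δλ / ΔM = -2.9335 → C = 288.82°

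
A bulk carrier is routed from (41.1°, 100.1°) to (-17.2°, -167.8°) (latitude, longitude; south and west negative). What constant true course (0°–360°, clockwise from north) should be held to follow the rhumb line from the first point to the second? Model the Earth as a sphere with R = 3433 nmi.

124.2°

Δψ = ln[tan(π/4+φ₂/2)/tan(π/4+φ₁/2)] = -1.0930
Δλ = +1.6074 rad (taken the short way round)
course = atan2(Δλ, Δψ) = 124.21°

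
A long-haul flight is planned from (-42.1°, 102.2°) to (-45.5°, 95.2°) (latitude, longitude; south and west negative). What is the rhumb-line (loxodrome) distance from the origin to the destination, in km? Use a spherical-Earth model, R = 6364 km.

676 km

Rhumb course C = atan2(Δλ, Δψ) with Δψ = ln[tan(π/4+φ₂/2)/tan(π/4+φ₁/2)] = -0.0823, Δλ = -0.1222 → C = 236.05°
d = R·|Δφ| / |cos C| = 6364·0.05934 / 0.55847 = 676 km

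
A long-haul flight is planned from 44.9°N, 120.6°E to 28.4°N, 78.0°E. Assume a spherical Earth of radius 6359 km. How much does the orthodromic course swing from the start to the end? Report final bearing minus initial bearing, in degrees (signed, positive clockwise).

At departure: θ₁ = atan2(sin Δλ cos φ₂, cos φ₁ sin φ₂ − sin φ₁ cos φ₂ cos Δλ) = 258.59°
At arrival: θ₂ = atan2(sin Δλ cos φ₁, −cos φ₂ sin φ₁ + sin φ₂ cos φ₁ cos Δλ) = 232.12°
Δθ = θ₂ − θ₁ = -26.5°

-26.5°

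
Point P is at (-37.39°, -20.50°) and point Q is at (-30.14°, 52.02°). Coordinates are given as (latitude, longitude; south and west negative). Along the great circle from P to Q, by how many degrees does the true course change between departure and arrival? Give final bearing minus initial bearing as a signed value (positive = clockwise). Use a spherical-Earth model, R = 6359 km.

-44.4°

At departure: θ₁ = atan2(sin Δλ cos φ₂, cos φ₁ sin φ₂ − sin φ₁ cos φ₂ cos Δλ) = 106.30°
At arrival: θ₂ = atan2(sin Δλ cos φ₁, −cos φ₂ sin φ₁ + sin φ₂ cos φ₁ cos Δλ) = 61.86°
Δθ = θ₂ − θ₁ = -44.4°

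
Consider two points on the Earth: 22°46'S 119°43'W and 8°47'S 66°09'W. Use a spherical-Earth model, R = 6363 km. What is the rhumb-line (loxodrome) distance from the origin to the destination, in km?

Rhumb course C = atan2(Δλ, Δψ) with Δψ = ln[tan(π/4+φ₂/2)/tan(π/4+φ₁/2)] = +0.2543, Δλ = +0.9349 → C = 74.78°
d = R·|Δφ| / |cos C| = 6363·0.24406 / 0.26251 = 5916 km

5916 km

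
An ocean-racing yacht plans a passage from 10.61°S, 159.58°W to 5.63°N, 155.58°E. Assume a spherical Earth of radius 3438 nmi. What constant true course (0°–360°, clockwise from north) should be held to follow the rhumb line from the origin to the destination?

Meridional parts: M(φ₁)=-0.1862, M(φ₂)=+0.0984 → ΔM = +0.2847;  Δλ = -0.7826 rad
tan C = Δλ / ΔM = -2.7492 → C = 289.99°

290.0°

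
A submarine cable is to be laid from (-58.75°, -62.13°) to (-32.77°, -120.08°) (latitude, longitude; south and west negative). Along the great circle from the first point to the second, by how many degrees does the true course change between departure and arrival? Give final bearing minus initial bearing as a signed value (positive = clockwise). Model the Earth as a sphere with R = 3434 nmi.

At departure: θ₁ = atan2(sin Δλ cos φ₂, cos φ₁ sin φ₂ − sin φ₁ cos φ₂ cos Δλ) = 278.04°
At arrival: θ₂ = atan2(sin Δλ cos φ₁, −cos φ₂ sin φ₁ + sin φ₂ cos φ₁ cos Δλ) = 322.35°
Δθ = θ₂ − θ₁ = +44.3°

+44.3°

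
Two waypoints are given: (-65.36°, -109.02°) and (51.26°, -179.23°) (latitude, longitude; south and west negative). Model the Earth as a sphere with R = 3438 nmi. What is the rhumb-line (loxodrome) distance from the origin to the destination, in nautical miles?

7754 nmi

Rhumb course C = atan2(Δλ, Δψ) with Δψ = ln[tan(π/4+φ₂/2)/tan(π/4+φ₁/2)] = +2.5668, Δλ = -1.2254 → C = 334.48°
d = R·|Δφ| / |cos C| = 3438·2.03540 / 0.90243 = 7754 nmi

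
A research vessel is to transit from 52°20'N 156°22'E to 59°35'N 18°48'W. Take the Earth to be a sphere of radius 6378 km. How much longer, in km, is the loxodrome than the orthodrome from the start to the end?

3335 km

Great circle: cos σ = sin φ₁ sin φ₂ + cos φ₁ cos φ₂ cos Δλ,  σ = 1.1871 rad → d_gc = 7571.3 km
Rhumb line: Δψ = +0.2269, q = Δφ/Δψ = 0.5578, d_rh = R√(Δφ²+q²Δλ²) = 10906.1 km
Excess = 10906.1 − 7571.3 = 3334.8 ≈ 3335 km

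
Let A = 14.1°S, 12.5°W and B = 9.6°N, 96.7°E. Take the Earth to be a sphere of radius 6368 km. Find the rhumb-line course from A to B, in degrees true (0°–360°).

Δψ = ln[tan(π/4+φ₂/2)/tan(π/4+φ₁/2)] = +0.4170
Δλ = +1.9059 rad (taken the short way round)
course = atan2(Δλ, Δψ) = 77.66°

77.7°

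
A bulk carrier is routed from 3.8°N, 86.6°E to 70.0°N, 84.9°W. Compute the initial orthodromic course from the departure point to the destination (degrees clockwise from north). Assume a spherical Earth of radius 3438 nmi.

357.0°

N = sin Δλ·cos φ₂ = -0.0506;  D = cos φ₁ sin φ₂ − sin φ₁ cos φ₂ cos Δλ = +0.9600
initial course = atan2(N, D) = 356.99°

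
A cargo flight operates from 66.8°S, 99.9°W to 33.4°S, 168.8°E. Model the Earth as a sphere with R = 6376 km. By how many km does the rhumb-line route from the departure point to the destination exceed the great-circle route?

491 km

Great circle: cos σ = sin φ₁ sin φ₂ + cos φ₁ cos φ₂ cos Δλ,  σ = 1.0489 rad → d_gc = 6687.9 km
Rhumb line: Δψ = +0.9644, q = Δφ/Δψ = 0.6045, d_rh = R√(Δφ²+q²Δλ²) = 7178.7 km
Excess = 7178.7 − 6687.9 = 490.8 ≈ 491 km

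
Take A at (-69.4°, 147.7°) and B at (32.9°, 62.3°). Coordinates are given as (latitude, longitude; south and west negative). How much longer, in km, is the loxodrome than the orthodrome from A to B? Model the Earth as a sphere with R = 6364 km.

Great circle: cos σ = sin φ₁ sin φ₂ + cos φ₁ cos φ₂ cos Δλ,  σ = 2.0769 rad → d_gc = 13217.2 km
Rhumb line: Δψ = +2.3139, q = Δφ/Δψ = 0.7716, d_rh = R√(Δφ²+q²Δλ²) = 13516.1 km
Excess = 13516.1 − 13217.2 = 298.9 ≈ 299 km

299 km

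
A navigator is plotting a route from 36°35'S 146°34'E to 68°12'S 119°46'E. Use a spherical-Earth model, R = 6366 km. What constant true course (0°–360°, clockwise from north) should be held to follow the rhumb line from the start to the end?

206.0°

Meridional parts: M(φ₁)=-0.6869, M(φ₂)=-1.6473 → ΔM = -0.9604;  Δλ = -0.4677 rad
tan C = Δλ / ΔM = +0.4870 → C = 205.97°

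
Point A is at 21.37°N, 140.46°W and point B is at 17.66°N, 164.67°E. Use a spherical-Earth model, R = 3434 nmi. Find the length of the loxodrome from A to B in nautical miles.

3107 nmi

Rhumb course C = atan2(Δλ, Δψ) with Δψ = ln[tan(π/4+φ₂/2)/tan(π/4+φ₁/2)] = -0.0687, Δλ = -0.9577 → C = 265.90°
d = R·|Δφ| / |cos C| = 3434·0.06475 / 0.07157 = 3107 nmi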